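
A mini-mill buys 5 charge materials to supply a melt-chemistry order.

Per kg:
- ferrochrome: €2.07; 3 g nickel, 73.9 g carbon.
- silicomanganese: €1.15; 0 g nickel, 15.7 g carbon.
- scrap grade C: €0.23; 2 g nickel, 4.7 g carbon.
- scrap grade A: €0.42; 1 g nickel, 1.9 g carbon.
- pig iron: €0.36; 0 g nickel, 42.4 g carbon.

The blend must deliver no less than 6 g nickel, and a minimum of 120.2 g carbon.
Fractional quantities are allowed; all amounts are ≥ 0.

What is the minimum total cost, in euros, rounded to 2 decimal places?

€1.59

Treat it as an LP. Let x1 = kg of ferrochrome, x2 = kg of silicomanganese, x3 = kg of scrap grade C, x4 = kg of scrap grade A, x5 = kg of pig iron.
Minimise 2.07x1 + 1.15x2 + 0.23x3 + 0.42x4 + 0.36x5 subject to:
  3x1 + 2x3 + 1x4 ≥ 6   (nickel)
  73.9x1 + 15.7x2 + 4.7x3 + 1.9x4 + 42.4x5 ≥ 120.2   (carbon)
  x1, x2, x3, x4, x5 ≥ 0.
The optimal basis is {scrap grade C, pig iron}; ferrochrome, silicomanganese, scrap grade A drop out. Binding constraints: nickel and carbon.
Solving gives x3 = 3, x5 = 2.502.
Cost = 0.23·3 + 0.36·2.502 = 1.5907.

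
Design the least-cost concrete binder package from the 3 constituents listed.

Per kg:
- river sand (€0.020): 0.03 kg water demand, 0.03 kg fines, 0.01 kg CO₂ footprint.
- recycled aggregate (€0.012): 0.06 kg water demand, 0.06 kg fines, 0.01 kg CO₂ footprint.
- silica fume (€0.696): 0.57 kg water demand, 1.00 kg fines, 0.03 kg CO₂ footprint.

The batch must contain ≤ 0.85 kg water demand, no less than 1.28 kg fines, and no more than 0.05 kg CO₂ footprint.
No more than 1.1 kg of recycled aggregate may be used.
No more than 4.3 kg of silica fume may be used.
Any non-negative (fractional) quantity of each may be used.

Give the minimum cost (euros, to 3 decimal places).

€0.858

This is a linear program. Let x1 = kg of river sand, x2 = kg of recycled aggregate, x3 = kg of silica fume.
Minimise 0.02x1 + 0.012x2 + 0.696x3 subject to:
  0.03x1 + 0.06x2 + 0.57x3 ≤ 0.85   (water demand)
  0.03x1 + 0.06x2 + 1x3 ≥ 1.28   (fines)
  0.01x1 + 0.01x2 + 0.03x3 ≤ 0.05   (CO₂ footprint)
  x2 ≤ 1.1
  x3 ≤ 4.3
  x1, x2, x3 ≥ 0.
The optimal mix uses every input. There the fines, CO₂ footprint, the recycled aggregate cap constraints are tight.
Optimal quantities: river sand = 0.2835 kg, recycled aggregate = 1.1 kg, silica fume = 1.205 kg.
Cost = 0.02·0.2835 + 0.012·1.1 + 0.696·1.205 = 0.85755.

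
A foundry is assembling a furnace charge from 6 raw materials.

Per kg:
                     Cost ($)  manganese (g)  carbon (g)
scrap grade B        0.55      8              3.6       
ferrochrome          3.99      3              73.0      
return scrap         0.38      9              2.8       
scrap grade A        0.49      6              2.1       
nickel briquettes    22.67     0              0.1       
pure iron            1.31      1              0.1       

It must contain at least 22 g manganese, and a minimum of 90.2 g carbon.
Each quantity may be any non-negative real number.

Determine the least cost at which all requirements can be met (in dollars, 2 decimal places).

$5.40

Let x1 = kg of scrap grade B, x2 = kg of ferrochrome, x3 = kg of return scrap, x4 = kg of scrap grade A, x5 = kg of nickel briquettes, x6 = kg of pure iron.
min 0.55x1 + 3.99x2 + 0.38x3 + 0.49x4 + 22.67x5 + 1.31x6 s.t.:
  8x1 + 3x2 + 9x3 + 6x4 + 1x6 ≥ 22   (manganese)
  3.6x1 + 73x2 + 2.8x3 + 2.1x4 + 0.1x5 + 0.1x6 ≥ 90.2   (carbon)
  x1, x2, x3, x4, x5, x6 ≥ 0.
The minimum-cost mix takes nothing from scrap grade B, scrap grade A, nickel briquettes, pure iron — only ferrochrome, return scrap. The manganese and carbon requirements are met with equality.
Optimal quantities: ferrochrome = 1.157 kg, return scrap = 2.059 kg.
Cost = 3.99·1.157 + 0.38·2.059 = 5.3989.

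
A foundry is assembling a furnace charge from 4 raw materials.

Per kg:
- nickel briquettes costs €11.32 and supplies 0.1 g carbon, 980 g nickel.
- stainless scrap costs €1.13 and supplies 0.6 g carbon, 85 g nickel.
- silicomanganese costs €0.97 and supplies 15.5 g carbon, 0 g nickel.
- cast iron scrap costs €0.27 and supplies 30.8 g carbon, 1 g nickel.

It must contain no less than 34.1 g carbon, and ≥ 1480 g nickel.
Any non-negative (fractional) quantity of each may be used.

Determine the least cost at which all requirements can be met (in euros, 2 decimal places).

Let x1 = kg of nickel briquettes, x2 = kg of stainless scrap, x3 = kg of silicomanganese, x4 = kg of cast iron scrap.
min 11.32x1 + 1.13x2 + 0.97x3 + 0.27x4 subject to:
  0.1x1 + 0.6x2 + 15.5x3 + 30.8x4 ≥ 34.1   (carbon)
  980x1 + 85x2 + 1x4 ≥ 1480   (nickel)
  x1, x2, x3, x4 ≥ 0.
The cheapest feasible vertex uses only nickel briquettes, cast iron scrap; stainless scrap, silicomanganese are not used. The carbon and nickel requirements are met with equality.
So nickel briquettes = 1.509 kg, cast iron scrap = 1.102 kg.
Hence cost = 11.32·1.509 + 0.27·1.102 = €17.3794.

€17.38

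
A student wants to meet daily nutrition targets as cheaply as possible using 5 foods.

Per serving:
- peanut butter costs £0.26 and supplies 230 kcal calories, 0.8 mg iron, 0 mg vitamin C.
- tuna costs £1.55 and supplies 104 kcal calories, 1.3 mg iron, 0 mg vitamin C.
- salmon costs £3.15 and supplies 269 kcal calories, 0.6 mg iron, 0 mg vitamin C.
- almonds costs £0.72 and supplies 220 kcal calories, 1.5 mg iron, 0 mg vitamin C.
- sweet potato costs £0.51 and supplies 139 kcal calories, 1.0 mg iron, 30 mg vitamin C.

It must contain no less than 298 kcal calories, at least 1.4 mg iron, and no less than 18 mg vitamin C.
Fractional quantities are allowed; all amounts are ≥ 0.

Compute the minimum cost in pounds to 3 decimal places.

£0.566

Let x1 = servings of peanut butter, x2 = servings of tuna, x3 = servings of salmon, x4 = servings of almonds, x5 = servings of sweet potato.
Minimize 0.26x1 + 1.55x2 + 3.15x3 + 0.72x4 + 0.51x5 s.t.:
  230x1 + 104x2 + 269x3 + 220x4 + 139x5 ≥ 298   (calories)
  0.8x1 + 1.3x2 + 0.6x3 + 1.5x4 + 1x5 ≥ 1.4   (iron)
  30x5 ≥ 18   (vitamin C)
  x1, x2, x3, x4, x5 ≥ 0.
The cheapest feasible vertex uses only peanut butter, sweet potato; tuna, salmon, almonds are not used. The iron and vitamin C requirements are met with equality.
Solving gives x1 = 1, x5 = 0.6.
Hence cost = 0.26·1 + 0.51·0.6 = £0.56600.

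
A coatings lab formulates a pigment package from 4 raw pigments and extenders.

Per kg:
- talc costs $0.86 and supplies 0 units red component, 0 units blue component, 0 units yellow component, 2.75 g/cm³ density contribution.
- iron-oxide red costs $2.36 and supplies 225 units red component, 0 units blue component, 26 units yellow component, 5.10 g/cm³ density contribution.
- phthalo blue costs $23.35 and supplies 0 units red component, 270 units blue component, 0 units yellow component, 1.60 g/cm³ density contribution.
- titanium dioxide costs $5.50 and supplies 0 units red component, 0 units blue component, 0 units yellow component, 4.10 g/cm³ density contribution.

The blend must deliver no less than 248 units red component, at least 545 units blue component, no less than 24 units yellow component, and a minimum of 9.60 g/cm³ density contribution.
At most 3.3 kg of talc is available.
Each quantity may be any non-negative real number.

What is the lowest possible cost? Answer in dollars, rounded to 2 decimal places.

Treat it as an LP. Let x1 = kg of talc, x2 = kg of iron-oxide red, x3 = kg of phthalo blue, x4 = kg of titanium dioxide.
Minimise 0.86x1 + 2.36x2 + 23.35x3 + 5.5x4 with:
  225x2 ≥ 248   (red component)
  270x3 ≥ 545   (blue component)
  26x2 ≥ 24   (yellow component)
  2.75x1 + 5.1x2 + 1.6x3 + 4.1x4 ≥ 9.6   (density contribution)
  x1 ≤ 3.3
  x1, x2, x3, x4 ≥ 0.
The optimal basis is {talc, iron-oxide red, phthalo blue}; titanium dioxide drops out. There the red component, blue component, density contribution constraints are tight.
Optimal quantities: talc = 0.27238 kg, iron-oxide red = 1.1022 kg, phthalo blue = 2.0185 kg.
Hence cost = 0.86·0.27238 + 2.36·1.1022 + 23.35·2.0185 = $49.9674.

$49.97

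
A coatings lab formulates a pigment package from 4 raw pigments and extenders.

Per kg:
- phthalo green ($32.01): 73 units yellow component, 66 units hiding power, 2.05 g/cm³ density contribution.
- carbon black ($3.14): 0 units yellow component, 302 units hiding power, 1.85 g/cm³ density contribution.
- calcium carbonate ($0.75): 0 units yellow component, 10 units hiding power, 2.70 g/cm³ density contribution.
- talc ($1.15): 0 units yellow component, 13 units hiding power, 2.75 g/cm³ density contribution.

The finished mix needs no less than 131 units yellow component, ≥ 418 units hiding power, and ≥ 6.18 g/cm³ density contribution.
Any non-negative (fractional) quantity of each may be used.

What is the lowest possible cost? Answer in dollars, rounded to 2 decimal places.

Let x1 = kg of phthalo green, x2 = kg of carbon black, x3 = kg of calcium carbonate, x4 = kg of talc.
Minimize 32.01x1 + 3.14x2 + 0.75x3 + 1.15x4 s.t.:
  73x1 ≥ 131   (yellow component)
  66x1 + 302x2 + 10x3 + 13x4 ≥ 418   (hiding power)
  2.05x1 + 1.85x2 + 2.7x3 + 2.75x4 ≥ 6.18   (density contribution)
  x1, x2, x3, x4 ≥ 0.
The cheapest feasible vertex uses only phthalo green, carbon black, calcium carbonate; talc is not used. Binding constraints: yellow component, hiding power, density contribution.
Solving gives x1 = 1.7945, x2 = 0.98357, x3 = 0.25246.
Hence cost = 32.01·1.7945 + 3.14·0.98357 + 0.75·0.25246 = $60.7197.

$60.72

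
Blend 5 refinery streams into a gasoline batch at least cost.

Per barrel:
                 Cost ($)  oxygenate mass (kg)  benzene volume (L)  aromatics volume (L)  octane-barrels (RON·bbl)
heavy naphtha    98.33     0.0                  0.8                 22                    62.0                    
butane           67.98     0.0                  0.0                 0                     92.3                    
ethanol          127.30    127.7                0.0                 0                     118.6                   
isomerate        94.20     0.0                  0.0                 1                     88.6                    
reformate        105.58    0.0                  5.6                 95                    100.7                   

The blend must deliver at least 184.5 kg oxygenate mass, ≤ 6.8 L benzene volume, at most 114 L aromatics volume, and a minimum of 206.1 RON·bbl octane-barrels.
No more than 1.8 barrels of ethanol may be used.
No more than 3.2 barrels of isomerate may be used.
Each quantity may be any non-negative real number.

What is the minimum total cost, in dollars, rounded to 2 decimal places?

Let x1 = barrels of heavy naphtha, x2 = barrels of butane, x3 = barrels of ethanol, x4 = barrels of isomerate, x5 = barrels of reformate.
Minimize 98.33x1 + 67.98x2 + 127.3x3 + 94.2x4 + 105.58x5 s.t.:
  127.7x3 ≥ 184.5   (oxygenate mass)
  0.8x1 + 5.6x5 ≤ 6.8   (benzene volume)
  22x1 + 1x4 + 95x5 ≤ 114   (aromatics volume)
  62x1 + 92.3x2 + 118.6x3 + 88.6x4 + 100.7x5 ≥ 206.1   (octane-barrels)
  x3 ≤ 1.8
  x4 ≤ 3.2
  x1, x2, x3, x4, x5 ≥ 0.
At the optimum only butane, ethanol are positive (heavy naphtha, isomerate, reformate = 0). Binding constraints: oxygenate mass and octane-barrels.
That vertex is x2 = 0.37646, x3 = 1.4448.
Hence cost = 67.98·0.37646 + 127.3·1.4448 = $209.5148.

$209.51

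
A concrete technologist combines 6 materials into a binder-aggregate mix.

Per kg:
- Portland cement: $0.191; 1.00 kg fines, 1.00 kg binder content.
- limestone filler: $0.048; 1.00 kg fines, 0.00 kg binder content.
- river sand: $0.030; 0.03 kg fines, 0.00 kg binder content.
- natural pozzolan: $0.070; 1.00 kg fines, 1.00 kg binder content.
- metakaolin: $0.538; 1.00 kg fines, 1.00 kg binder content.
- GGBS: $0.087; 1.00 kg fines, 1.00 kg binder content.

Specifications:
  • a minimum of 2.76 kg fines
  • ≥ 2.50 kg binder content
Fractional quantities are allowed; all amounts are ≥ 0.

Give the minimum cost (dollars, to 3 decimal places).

Let x1 = kg of Portland cement, x2 = kg of limestone filler, x3 = kg of river sand, x4 = kg of natural pozzolan, x5 = kg of metakaolin, x6 = kg of GGBS.
Minimise 0.191x1 + 0.048x2 + 0.03x3 + 0.07x4 + 0.538x5 + 0.087x6 subject to:
  1x1 + 1x2 + 0.03x3 + 1x4 + 1x5 + 1x6 ≥ 2.76   (fines)
  1x1 + 1x4 + 1x5 + 1x6 ≥ 2.5   (binder content)
  x1, x2, x3, x4, x5, x6 ≥ 0.
The optimal basis is {limestone filler, natural pozzolan}; Portland cement, river sand, metakaolin, GGBS drop out. Binding constraints: fines and binder content.
That vertex is x2 = 0.26, x4 = 2.5.
Objective = 0.048·0.26 + 0.07·2.5 = 0.18748.

$0.187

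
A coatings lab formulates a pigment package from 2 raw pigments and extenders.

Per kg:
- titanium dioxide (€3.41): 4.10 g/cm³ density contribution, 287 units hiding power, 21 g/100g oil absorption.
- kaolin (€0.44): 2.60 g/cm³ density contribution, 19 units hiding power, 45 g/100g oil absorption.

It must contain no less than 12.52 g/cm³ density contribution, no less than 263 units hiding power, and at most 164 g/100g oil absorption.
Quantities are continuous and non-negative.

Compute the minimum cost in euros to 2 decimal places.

€4.98

Set it up as a linear program. Let x1 = kg of titanium dioxide, x2 = kg of kaolin.
min 3.41x1 + 0.44x2 subject to:
  4.1x1 + 2.6x2 ≥ 12.52   (density contribution)
  287x1 + 19x2 ≥ 263   (hiding power)
  21x1 + 45x2 ≤ 164   (oil absorption)
  x1, x2 ≥ 0.
Both inputs are positive at the optimum. Binding constraints: density contribution and oil absorption.
That vertex is x1 = 1.055, x2 = 3.152.
Hence cost = 3.41·1.055 + 0.44·3.152 = €4.9844.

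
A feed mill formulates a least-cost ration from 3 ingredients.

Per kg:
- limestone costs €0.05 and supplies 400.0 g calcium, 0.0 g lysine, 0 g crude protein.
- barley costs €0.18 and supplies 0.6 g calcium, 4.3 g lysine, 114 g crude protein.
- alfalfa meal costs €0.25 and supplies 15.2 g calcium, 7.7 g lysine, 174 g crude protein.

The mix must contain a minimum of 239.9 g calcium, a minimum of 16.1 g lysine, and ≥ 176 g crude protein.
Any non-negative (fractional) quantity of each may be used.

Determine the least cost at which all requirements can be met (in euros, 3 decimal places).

€0.549

Let x1 = kg of limestone, x2 = kg of barley, x3 = kg of alfalfa meal.
Minimise 0.05x1 + 0.18x2 + 0.25x3 s.t.:
  400x1 + 0.6x2 + 15.2x3 ≥ 239.9   (calcium)
  4.3x2 + 7.7x3 ≥ 16.1   (lysine)
  114x2 + 174x3 ≥ 176   (crude protein)
  x1, x2, x3 ≥ 0.
The cheapest feasible vertex uses only limestone, alfalfa meal; barley is not used. Binding constraints: calcium and lysine.
So limestone = 0.5203 kg, alfalfa meal = 2.091 kg.
Cost = 0.05·0.5203 + 0.25·2.091 = 0.54877.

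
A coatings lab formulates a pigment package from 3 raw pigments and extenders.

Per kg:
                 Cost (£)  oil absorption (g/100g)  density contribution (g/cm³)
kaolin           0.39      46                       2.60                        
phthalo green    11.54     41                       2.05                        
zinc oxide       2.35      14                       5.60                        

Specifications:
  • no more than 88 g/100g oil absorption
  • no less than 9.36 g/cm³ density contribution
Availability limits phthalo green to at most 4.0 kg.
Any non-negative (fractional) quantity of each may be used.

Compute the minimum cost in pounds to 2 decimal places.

Set it up as a linear program. Let x1 = kg of kaolin, x2 = kg of phthalo green, x3 = kg of zinc oxide.
min 0.39x1 + 11.54x2 + 2.35x3 with:
  46x1 + 41x2 + 14x3 ≤ 88   (oil absorption)
  2.6x1 + 2.05x2 + 5.6x3 ≥ 9.36   (density contribution)
  x2 ≤ 4
  x1, x2, x3 ≥ 0.
The cheapest feasible vertex uses only kaolin, zinc oxide; phthalo green is not used. There the oil absorption and density contribution constraints are tight.
Solving gives x1 = 1.635, x3 = 0.9121.
Hence cost = 0.39·1.635 + 2.35·0.9121 = £2.7811.

£2.78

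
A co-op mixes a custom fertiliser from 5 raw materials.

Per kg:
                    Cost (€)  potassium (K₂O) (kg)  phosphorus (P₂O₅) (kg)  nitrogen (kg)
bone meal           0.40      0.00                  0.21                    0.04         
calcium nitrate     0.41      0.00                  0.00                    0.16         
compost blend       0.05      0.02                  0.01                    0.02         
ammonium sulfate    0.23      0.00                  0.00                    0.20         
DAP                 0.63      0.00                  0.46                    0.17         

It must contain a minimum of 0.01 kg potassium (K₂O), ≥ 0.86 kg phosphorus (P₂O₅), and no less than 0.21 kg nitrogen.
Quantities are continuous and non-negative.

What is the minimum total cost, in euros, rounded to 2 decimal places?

Let x1 = kg of bone meal, x2 = kg of calcium nitrate, x3 = kg of compost blend, x4 = kg of ammonium sulfate, x5 = kg of DAP.
Minimise 0.4x1 + 0.41x2 + 0.05x3 + 0.23x4 + 0.63x5 subject to:
  0.02x3 ≥ 0.01   (potassium (K₂O))
  0.21x1 + 0.01x3 + 0.46x5 ≥ 0.86   (phosphorus (P₂O₅))
  0.04x1 + 0.16x2 + 0.02x3 + 0.2x4 + 0.17x5 ≥ 0.21   (nitrogen)
  x1, x2, x3, x4, x5 ≥ 0.
The cheapest feasible vertex uses only compost blend, DAP; bone meal, calcium nitrate, ammonium sulfate are not used. There the potassium (K₂O) and phosphorus (P₂O₅) constraints are tight.
That vertex is x3 = 0.5, x5 = 1.859.
Objective = 0.05·0.5 + 0.63·1.859 = 1.1962.

€1.20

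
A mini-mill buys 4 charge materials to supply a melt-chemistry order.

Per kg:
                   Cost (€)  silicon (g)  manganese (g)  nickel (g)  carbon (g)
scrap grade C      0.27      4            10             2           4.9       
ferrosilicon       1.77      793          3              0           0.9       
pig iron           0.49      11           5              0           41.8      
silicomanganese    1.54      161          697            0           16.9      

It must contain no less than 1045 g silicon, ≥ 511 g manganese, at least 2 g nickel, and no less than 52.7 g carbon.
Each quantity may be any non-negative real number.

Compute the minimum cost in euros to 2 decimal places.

Let x1 = kg of scrap grade C, x2 = kg of ferrosilicon, x3 = kg of pig iron, x4 = kg of silicomanganese.
Minimise 0.27x1 + 1.77x2 + 0.49x3 + 1.54x4 s.t.:
  4x1 + 793x2 + 11x3 + 161x4 ≥ 1045   (silicon)
  10x1 + 3x2 + 5x3 + 697x4 ≥ 511   (manganese)
  2x1 ≥ 2   (nickel)
  4.9x1 + 0.9x2 + 41.8x3 + 16.9x4 ≥ 52.7   (carbon)
  x1, x2, x3, x4 ≥ 0.
The optimal mix uses every input. Binding constraints: silicon, manganese, nickel, carbon.
Optimal quantities: scrap grade C = 1 kg, ferrosilicon = 1.157 kg, pig iron = 0.8324 kg, silicomanganese = 0.7078 kg.
Cost = 0.27·1 + 1.77·1.157 + 0.49·0.8324 + 1.54·0.7078 = 3.8158.

€3.82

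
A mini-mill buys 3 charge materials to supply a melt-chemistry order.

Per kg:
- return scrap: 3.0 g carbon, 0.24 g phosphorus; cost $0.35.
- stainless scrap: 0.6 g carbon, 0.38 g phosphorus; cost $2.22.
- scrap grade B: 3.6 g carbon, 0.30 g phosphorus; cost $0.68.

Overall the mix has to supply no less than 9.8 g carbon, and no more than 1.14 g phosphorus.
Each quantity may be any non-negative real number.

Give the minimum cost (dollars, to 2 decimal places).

Let x1 = kg of return scrap, x2 = kg of stainless scrap, x3 = kg of scrap grade B.
Minimise 0.35x1 + 2.22x2 + 0.68x3 with:
  3x1 + 0.6x2 + 3.6x3 ≥ 9.8   (carbon)
  0.24x1 + 0.38x2 + 0.3x3 ≤ 1.14   (phosphorus)
  x1, x2, x3 ≥ 0.
The minimum-cost mix takes nothing from stainless scrap, scrap grade B — only return scrap. Binding constraint: carbon.
Optimal quantities: return scrap = 3.267 kg.
Objective = 0.35·3.267 = 1.1435.

$1.14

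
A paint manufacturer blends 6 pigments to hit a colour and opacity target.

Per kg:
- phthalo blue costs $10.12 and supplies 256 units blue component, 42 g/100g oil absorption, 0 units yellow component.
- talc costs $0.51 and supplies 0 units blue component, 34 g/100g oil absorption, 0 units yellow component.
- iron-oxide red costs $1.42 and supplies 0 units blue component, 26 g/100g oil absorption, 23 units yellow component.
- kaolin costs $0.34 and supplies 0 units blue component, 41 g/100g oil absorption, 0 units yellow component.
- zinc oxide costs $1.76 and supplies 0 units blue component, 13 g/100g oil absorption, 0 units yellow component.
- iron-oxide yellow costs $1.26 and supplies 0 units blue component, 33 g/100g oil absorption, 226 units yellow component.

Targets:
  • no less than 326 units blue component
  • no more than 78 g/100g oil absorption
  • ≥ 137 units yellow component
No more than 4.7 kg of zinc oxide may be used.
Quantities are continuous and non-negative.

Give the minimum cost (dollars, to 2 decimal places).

Set it up as a linear program. Let x1 = kg of phthalo blue, x2 = kg of talc, x3 = kg of iron-oxide red, x4 = kg of kaolin, x5 = kg of zinc oxide, x6 = kg of iron-oxide yellow.
Minimize 10.12x1 + 0.51x2 + 1.42x3 + 0.34x4 + 1.76x5 + 1.26x6 with:
  256x1 ≥ 326   (blue component)
  42x1 + 34x2 + 26x3 + 41x4 + 13x5 + 33x6 ≤ 78   (oil absorption)
  23x3 + 226x6 ≥ 137   (yellow component)
  x5 ≤ 4.7
  x1, x2, x3, x4, x5, x6 ≥ 0.
At the optimum only phthalo blue, iron-oxide yellow are positive (talc, iron-oxide red, kaolin, zinc oxide = 0). The blue component and yellow component requirements are met with equality.
So phthalo blue = 1.273 kg, iron-oxide yellow = 0.6062 kg.
Hence cost = 10.12·1.273 + 1.26·0.6062 = $13.6466.

$13.65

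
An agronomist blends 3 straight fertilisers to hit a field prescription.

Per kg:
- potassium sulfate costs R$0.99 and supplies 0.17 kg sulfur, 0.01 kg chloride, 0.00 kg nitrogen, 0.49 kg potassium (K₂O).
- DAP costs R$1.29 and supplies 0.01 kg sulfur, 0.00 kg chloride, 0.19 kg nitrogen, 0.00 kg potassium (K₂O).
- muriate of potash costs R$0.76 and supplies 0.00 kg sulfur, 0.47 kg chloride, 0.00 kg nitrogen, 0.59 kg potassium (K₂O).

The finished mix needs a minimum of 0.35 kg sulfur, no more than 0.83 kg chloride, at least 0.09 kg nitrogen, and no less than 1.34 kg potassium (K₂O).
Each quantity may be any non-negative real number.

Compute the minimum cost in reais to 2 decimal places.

Let x1 = kg of potassium sulfate, x2 = kg of DAP, x3 = kg of muriate of potash.
Minimise 0.99x1 + 1.29x2 + 0.76x3 with:
  0.17x1 + 0.01x2 ≥ 0.35   (sulfur)
  0.01x1 + 0.47x3 ≤ 0.83   (chloride)
  0.19x2 ≥ 0.09   (nitrogen)
  0.49x1 + 0.59x3 ≥ 1.34   (potassium (K₂O))
  x1, x2, x3 ≥ 0.
The optimal mix uses every input. The sulfur, nitrogen, potassium (K₂O) requirements are met with equality.
Solving gives x1 = 2.031, x2 = 0.4737, x3 = 0.5845.
Hence cost = 0.99·2.031 + 1.29·0.4737 + 0.76·0.5845 = R$3.0660.

R$3.07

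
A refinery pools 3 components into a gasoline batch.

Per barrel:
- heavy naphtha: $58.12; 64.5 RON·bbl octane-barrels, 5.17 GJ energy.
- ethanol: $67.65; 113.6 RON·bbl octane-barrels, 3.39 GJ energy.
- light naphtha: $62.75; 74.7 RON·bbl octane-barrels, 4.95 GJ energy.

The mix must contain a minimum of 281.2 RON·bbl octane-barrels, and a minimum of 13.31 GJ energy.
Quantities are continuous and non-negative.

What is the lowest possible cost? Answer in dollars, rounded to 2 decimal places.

$197.33

This is a linear program. Let x1 = barrels of heavy naphtha, x2 = barrels of ethanol, x3 = barrels of light naphtha.
Minimise 58.12x1 + 67.65x2 + 62.75x3 with:
  64.5x1 + 113.6x2 + 74.7x3 ≥ 281.2   (octane-barrels)
  5.17x1 + 3.39x2 + 4.95x3 ≥ 13.31   (energy)
  x1, x2, x3 ≥ 0.
The minimum-cost mix takes nothing from light naphtha — only heavy naphtha, ethanol. Binding constraints: octane-barrels and energy.
Optimal quantities: heavy naphtha = 1.5156 barrels, ethanol = 1.6148 barrels.
Cost = 58.12·1.5156 + 67.65·1.6148 = 197.3279.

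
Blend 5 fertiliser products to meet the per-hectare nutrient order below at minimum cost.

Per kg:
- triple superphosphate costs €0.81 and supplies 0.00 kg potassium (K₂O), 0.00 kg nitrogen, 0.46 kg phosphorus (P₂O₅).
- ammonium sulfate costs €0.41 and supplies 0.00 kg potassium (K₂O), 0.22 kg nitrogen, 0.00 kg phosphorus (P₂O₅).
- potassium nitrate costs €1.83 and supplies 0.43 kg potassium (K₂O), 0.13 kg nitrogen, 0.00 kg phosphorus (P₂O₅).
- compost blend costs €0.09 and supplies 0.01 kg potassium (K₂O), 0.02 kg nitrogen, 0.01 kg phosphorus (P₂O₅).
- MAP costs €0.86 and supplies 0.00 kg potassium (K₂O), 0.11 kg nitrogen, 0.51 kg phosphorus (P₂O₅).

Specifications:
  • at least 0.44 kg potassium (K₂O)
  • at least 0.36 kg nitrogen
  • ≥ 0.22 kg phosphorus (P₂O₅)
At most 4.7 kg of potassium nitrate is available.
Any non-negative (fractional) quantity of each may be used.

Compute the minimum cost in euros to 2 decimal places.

Treat it as an LP. Let x1 = kg of triple superphosphate, x2 = kg of ammonium sulfate, x3 = kg of potassium nitrate, x4 = kg of compost blend, x5 = kg of MAP.
Minimise 0.81x1 + 0.41x2 + 1.83x3 + 0.09x4 + 0.86x5 s.t.:
  0.43x3 + 0.01x4 ≥ 0.44   (potassium (K₂O))
  0.22x2 + 0.13x3 + 0.02x4 + 0.11x5 ≥ 0.36   (nitrogen)
  0.46x1 + 0.01x4 + 0.51x5 ≥ 0.22   (phosphorus (P₂O₅))
  x3 ≤ 4.7
  x1, x2, x3, x4, x5 ≥ 0.
The optimal basis is {ammonium sulfate, potassium nitrate, MAP}; triple superphosphate, compost blend drop out. The potassium (K₂O), nitrogen, phosphorus (P₂O₅) requirements are met with equality.
That vertex is x2 = 0.816, x3 = 1.023, x5 = 0.4314.
Hence cost = 0.41·0.816 + 1.83·1.023 + 0.86·0.4314 = €2.5777.

€2.58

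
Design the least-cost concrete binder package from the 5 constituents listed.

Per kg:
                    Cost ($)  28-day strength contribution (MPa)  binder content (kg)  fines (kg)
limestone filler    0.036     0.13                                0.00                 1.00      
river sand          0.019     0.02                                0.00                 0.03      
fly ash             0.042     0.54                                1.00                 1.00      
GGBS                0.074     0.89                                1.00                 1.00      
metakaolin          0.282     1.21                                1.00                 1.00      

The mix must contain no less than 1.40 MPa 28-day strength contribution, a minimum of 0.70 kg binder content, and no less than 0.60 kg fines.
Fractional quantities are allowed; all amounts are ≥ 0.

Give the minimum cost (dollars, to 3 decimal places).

$0.109

Let x1 = kg of limestone filler, x2 = kg of river sand, x3 = kg of fly ash, x4 = kg of GGBS, x5 = kg of metakaolin.
Minimise 0.036x1 + 0.019x2 + 0.042x3 + 0.074x4 + 0.282x5 s.t.:
  0.13x1 + 0.02x2 + 0.54x3 + 0.89x4 + 1.21x5 ≥ 1.4   (28-day strength contribution)
  1x3 + 1x4 + 1x5 ≥ 0.7   (binder content)
  1x1 + 0.03x2 + 1x3 + 1x4 + 1x5 ≥ 0.6   (fines)
  x1, x2, x3, x4, x5 ≥ 0.
The optimal basis is {fly ash}; limestone filler, river sand, GGBS, metakaolin drop out. Binding constraint: 28-day strength contribution.
Optimal quantities: fly ash = 2.593 kg.
Objective = 0.042·2.593 = 0.10891.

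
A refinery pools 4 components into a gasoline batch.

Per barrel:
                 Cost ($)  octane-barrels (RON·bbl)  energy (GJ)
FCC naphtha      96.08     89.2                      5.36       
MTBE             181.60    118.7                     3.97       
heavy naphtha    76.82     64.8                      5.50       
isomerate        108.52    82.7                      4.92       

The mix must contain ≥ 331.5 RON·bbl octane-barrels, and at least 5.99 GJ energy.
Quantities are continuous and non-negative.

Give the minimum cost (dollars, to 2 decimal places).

$357.07

Set it up as a linear program. Let x1 = barrels of FCC naphtha, x2 = barrels of MTBE, x3 = barrels of heavy naphtha, x4 = barrels of isomerate.
Minimise 96.08x1 + 181.6x2 + 76.82x3 + 108.52x4 subject to:
  89.2x1 + 118.7x2 + 64.8x3 + 82.7x4 ≥ 331.5   (octane-barrels)
  5.36x1 + 3.97x2 + 5.5x3 + 4.92x4 ≥ 5.99   (energy)
  x1, x2, x3, x4 ≥ 0.
The cheapest feasible vertex uses only FCC naphtha; MTBE, heavy naphtha, isomerate are not used. There the octane-barrels constraint is tight.
Solving gives x1 = 3.7164.
Total cost: 96.08·3.7164 = 357.0717.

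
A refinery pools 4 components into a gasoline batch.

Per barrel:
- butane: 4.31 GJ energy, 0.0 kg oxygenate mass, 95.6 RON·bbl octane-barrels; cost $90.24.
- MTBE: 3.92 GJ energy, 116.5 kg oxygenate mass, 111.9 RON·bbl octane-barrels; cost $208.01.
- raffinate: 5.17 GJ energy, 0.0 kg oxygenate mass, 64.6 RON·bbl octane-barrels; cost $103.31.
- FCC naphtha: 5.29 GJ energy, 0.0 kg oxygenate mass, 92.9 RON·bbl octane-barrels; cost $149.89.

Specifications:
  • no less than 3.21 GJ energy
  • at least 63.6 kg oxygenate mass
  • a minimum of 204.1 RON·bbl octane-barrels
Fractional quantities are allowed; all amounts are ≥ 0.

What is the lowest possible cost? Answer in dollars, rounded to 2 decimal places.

$248.55

Let x1 = barrels of butane, x2 = barrels of MTBE, x3 = barrels of raffinate, x4 = barrels of FCC naphtha.
min 90.24x1 + 208.01x2 + 103.31x3 + 149.89x4 with:
  4.31x1 + 3.92x2 + 5.17x3 + 5.29x4 ≥ 3.21   (energy)
  116.5x2 ≥ 63.6   (oxygenate mass)
  95.6x1 + 111.9x2 + 64.6x3 + 92.9x4 ≥ 204.1   (octane-barrels)
  x1, x2, x3, x4 ≥ 0.
The optimal basis is {butane, MTBE}; raffinate, FCC naphtha drop out. The oxygenate mass and octane-barrels requirements are met with equality.
Solving gives x1 = 1.496, x2 = 0.5459.
Total cost: 90.24·1.496 + 208.01·0.5459 = 248.5517.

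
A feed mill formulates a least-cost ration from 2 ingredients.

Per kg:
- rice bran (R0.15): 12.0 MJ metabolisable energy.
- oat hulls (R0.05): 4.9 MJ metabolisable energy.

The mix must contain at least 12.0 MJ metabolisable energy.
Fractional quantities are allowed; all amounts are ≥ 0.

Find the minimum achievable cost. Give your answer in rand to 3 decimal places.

R0.122

Let x1 = kg of rice bran, x2 = kg of oat hulls.
Minimise 0.15x1 + 0.05x2 with:
  12x1 + 4.9x2 ≥ 12   (metabolisable energy)
  x1, x2 ≥ 0.
The optimal basis is {oat hulls}; rice bran drops out. Binding constraint: metabolisable energy.
So oat hulls = 2.449 kg.
Cost = 0.05·2.449 = 0.12245.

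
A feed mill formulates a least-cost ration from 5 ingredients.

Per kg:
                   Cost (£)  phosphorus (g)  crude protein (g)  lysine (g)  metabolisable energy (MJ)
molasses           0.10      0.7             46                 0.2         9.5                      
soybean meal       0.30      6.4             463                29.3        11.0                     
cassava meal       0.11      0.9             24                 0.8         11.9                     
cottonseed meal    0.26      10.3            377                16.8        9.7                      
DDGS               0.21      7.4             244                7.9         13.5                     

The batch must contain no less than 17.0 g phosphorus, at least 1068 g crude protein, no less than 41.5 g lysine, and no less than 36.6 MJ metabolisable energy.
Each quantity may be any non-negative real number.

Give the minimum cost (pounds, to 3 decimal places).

Set it up as a linear program. Let x1 = kg of molasses, x2 = kg of soybean meal, x3 = kg of cassava meal, x4 = kg of cottonseed meal, x5 = kg of DDGS.
min 0.1x1 + 0.3x2 + 0.11x3 + 0.26x4 + 0.21x5 s.t.:
  0.7x1 + 6.4x2 + 0.9x3 + 10.3x4 + 7.4x5 ≥ 17   (phosphorus)
  46x1 + 463x2 + 24x3 + 377x4 + 244x5 ≥ 1068   (crude protein)
  0.2x1 + 29.3x2 + 0.8x3 + 16.8x4 + 7.9x5 ≥ 41.5   (lysine)
  9.5x1 + 11x2 + 11.9x3 + 9.7x4 + 13.5x5 ≥ 36.6   (metabolisable energy)
  x1, x2, x3, x4, x5 ≥ 0.
The optimal basis is {soybean meal, DDGS}; molasses, cassava meal, cottonseed meal drop out. Binding constraints: crude protein and metabolisable energy.
Optimal quantities: soybean meal = 1.539 kg, DDGS = 1.457 kg.
Hence cost = 0.3·1.539 + 0.21·1.457 = £0.76767.

£0.768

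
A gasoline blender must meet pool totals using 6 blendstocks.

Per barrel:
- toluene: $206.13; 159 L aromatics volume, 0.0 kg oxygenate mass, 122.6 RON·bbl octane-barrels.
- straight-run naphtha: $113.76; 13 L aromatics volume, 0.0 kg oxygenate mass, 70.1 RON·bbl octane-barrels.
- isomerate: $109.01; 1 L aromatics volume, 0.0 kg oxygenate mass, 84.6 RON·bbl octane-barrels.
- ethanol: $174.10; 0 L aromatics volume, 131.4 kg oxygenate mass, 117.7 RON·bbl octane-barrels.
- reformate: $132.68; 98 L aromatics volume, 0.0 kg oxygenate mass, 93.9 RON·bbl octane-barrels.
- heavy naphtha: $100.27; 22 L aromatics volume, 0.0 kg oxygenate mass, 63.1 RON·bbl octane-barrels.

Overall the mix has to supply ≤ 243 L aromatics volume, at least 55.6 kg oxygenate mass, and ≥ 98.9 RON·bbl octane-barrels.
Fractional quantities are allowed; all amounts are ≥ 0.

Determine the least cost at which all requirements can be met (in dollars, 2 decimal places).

Let x1 = barrels of toluene, x2 = barrels of straight-run naphtha, x3 = barrels of isomerate, x4 = barrels of ethanol, x5 = barrels of reformate, x6 = barrels of heavy naphtha.
Minimize 206.13x1 + 113.76x2 + 109.01x3 + 174.1x4 + 132.68x5 + 100.27x6 with:
  159x1 + 13x2 + 1x3 + 98x5 + 22x6 ≤ 243   (aromatics volume)
  131.4x4 ≥ 55.6   (oxygenate mass)
  122.6x1 + 70.1x2 + 84.6x3 + 117.7x4 + 93.9x5 + 63.1x6 ≥ 98.9   (octane-barrels)
  x1, x2, x3, x4, x5, x6 ≥ 0.
The optimal basis is {isomerate, ethanol}; toluene, straight-run naphtha, reformate, heavy naphtha drop out. Binding constraints: oxygenate mass and octane-barrels.
Solving gives x3 = 0.58034, x4 = 0.42314.
Cost = 109.01·0.58034 + 174.1·0.42314 = 136.9315.

$136.93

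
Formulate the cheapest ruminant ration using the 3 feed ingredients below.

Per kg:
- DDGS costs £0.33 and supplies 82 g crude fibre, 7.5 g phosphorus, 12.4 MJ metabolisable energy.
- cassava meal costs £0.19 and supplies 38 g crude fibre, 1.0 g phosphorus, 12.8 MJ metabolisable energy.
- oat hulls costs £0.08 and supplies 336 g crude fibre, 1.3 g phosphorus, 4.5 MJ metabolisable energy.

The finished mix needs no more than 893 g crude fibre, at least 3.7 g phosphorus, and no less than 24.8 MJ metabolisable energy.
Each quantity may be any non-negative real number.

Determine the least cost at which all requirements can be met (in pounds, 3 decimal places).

£0.393

Treat it as an LP. Let x1 = kg of DDGS, x2 = kg of cassava meal, x3 = kg of oat hulls.
Minimize 0.33x1 + 0.19x2 + 0.08x3 with:
  82x1 + 38x2 + 336x3 ≤ 893   (crude fibre)
  7.5x1 + 1x2 + 1.3x3 ≥ 3.7   (phosphorus)
  12.4x1 + 12.8x2 + 4.5x3 ≥ 24.8   (metabolisable energy)
  x1, x2, x3 ≥ 0.
The optimal basis is {cassava meal, oat hulls}; DDGS drops out. The phosphorus and metabolisable energy requirements are met with equality.
Optimal quantities: cassava meal = 1.284 kg, oat hulls = 1.858 kg.
Objective = 0.19·1.284 + 0.08·1.858 = 0.39260.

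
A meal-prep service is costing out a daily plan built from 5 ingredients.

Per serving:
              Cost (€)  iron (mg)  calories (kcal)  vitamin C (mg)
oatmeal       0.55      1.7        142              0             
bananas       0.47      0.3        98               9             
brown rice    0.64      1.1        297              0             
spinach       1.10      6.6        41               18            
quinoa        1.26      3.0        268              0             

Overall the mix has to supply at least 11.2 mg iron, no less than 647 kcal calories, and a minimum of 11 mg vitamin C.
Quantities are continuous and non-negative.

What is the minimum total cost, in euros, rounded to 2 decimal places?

€2.78

Set it up as a linear program. Let x1 = servings of oatmeal, x2 = servings of bananas, x3 = servings of brown rice, x4 = servings of spinach, x5 = servings of quinoa.
Minimise 0.55x1 + 0.47x2 + 0.64x3 + 1.1x4 + 1.26x5 with:
  1.7x1 + 0.3x2 + 1.1x3 + 6.6x4 + 3x5 ≥ 11.2   (iron)
  142x1 + 98x2 + 297x3 + 41x4 + 268x5 ≥ 647   (calories)
  9x2 + 18x4 ≥ 11   (vitamin C)
  x1, x2, x3, x4, x5 ≥ 0.
The cheapest feasible vertex uses only brown rice, spinach; oatmeal, bananas, quinoa are not used. There the iron and calories constraints are tight.
That vertex is x3 = 1.99, x4 = 1.365.
Objective = 0.64·1.99 + 1.1·1.365 = 2.7751.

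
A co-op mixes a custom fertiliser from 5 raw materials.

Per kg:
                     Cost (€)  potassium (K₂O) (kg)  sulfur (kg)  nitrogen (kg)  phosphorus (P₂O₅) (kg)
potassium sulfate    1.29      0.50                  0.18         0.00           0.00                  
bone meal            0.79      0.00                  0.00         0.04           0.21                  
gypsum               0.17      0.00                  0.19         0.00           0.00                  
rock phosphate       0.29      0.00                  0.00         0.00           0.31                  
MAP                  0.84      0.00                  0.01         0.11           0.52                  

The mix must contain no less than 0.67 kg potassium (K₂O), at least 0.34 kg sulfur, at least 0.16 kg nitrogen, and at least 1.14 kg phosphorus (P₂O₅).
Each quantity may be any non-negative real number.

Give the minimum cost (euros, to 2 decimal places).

€3.38

Set it up as a linear program. Let x1 = kg of potassium sulfate, x2 = kg of bone meal, x3 = kg of gypsum, x4 = kg of rock phosphate, x5 = kg of MAP.
Minimize 1.29x1 + 0.79x2 + 0.17x3 + 0.29x4 + 0.84x5 s.t.:
  0.5x1 ≥ 0.67   (potassium (K₂O))
  0.18x1 + 0.19x3 + 0.01x5 ≥ 0.34   (sulfur)
  0.04x2 + 0.11x5 ≥ 0.16   (nitrogen)
  0.21x2 + 0.31x4 + 0.52x5 ≥ 1.14   (phosphorus (P₂O₅))
  x1, x2, x3, x4, x5 ≥ 0.
At the optimum only potassium sulfate, gypsum, rock phosphate, MAP are positive (bone meal = 0). Binding constraints: potassium (K₂O), sulfur, nitrogen, phosphorus (P₂O₅).
Solving gives x1 = 1.34, x3 = 0.44344, x4 = 1.2375, x5 = 1.4545.
Objective = 1.29·1.34 + 0.17·0.44344 + 0.29·1.2375 + 0.84·1.4545 = 3.3846.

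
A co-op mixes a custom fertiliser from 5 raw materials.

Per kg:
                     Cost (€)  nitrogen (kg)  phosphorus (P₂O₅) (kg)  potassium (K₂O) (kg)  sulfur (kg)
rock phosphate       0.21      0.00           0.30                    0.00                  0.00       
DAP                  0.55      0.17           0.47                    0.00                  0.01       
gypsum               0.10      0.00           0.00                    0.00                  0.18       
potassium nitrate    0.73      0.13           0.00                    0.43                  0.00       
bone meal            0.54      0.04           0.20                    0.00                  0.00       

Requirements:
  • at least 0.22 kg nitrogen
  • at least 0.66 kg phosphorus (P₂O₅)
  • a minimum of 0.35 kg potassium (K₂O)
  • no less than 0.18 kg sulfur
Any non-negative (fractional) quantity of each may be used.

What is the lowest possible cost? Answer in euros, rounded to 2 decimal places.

Set it up as a linear program. Let x1 = kg of rock phosphate, x2 = kg of DAP, x3 = kg of gypsum, x4 = kg of potassium nitrate, x5 = kg of bone meal.
min 0.21x1 + 0.55x2 + 0.1x3 + 0.73x4 + 0.54x5 subject to:
  0.17x2 + 0.13x4 + 0.04x5 ≥ 0.22   (nitrogen)
  0.3x1 + 0.47x2 + 0.2x5 ≥ 0.66   (phosphorus (P₂O₅))
  0.43x4 ≥ 0.35   (potassium (K₂O))
  0.01x2 + 0.18x3 ≥ 0.18   (sulfur)
  x1, x2, x3, x4, x5 ≥ 0.
At the optimum only rock phosphate, DAP, gypsum, potassium nitrate are positive (bone meal = 0). The nitrogen, phosphorus (P₂O₅), potassium (K₂O), sulfur requirements are met with equality.
Optimal quantities: rock phosphate = 1.148 kg, DAP = 0.6717 kg, gypsum = 0.9627 kg, potassium nitrate = 0.814 kg.
Cost = 0.21·1.148 + 0.55·0.6717 + 0.1·0.9627 + 0.73·0.814 = 1.3010.

€1.30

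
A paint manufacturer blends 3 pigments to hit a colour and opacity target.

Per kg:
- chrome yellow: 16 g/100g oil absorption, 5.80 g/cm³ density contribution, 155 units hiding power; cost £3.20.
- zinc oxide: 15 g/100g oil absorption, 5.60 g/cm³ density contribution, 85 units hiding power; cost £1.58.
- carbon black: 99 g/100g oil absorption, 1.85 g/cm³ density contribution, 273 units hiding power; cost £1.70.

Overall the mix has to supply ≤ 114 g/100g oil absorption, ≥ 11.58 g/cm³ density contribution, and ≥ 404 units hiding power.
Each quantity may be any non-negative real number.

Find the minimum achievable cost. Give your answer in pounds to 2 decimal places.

Let x1 = kg of chrome yellow, x2 = kg of zinc oxide, x3 = kg of carbon black.
Minimise 3.2x1 + 1.58x2 + 1.7x3 s.t.:
  16x1 + 15x2 + 99x3 ≤ 114   (oil absorption)
  5.8x1 + 5.6x2 + 1.85x3 ≥ 11.58   (density contribution)
  155x1 + 85x2 + 273x3 ≥ 404   (hiding power)
  x1, x2, x3 ≥ 0.
The optimal mix uses every input. The oil absorption, density contribution, hiding power requirements are met with equality.
Optimal quantities: chrome yellow = 0.1844 kg, zinc oxide = 1.586 kg, carbon black = 0.8815 kg.
Hence cost = 3.2·0.1844 + 1.58·1.586 + 1.7·0.8815 = £4.5945.

£4.59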